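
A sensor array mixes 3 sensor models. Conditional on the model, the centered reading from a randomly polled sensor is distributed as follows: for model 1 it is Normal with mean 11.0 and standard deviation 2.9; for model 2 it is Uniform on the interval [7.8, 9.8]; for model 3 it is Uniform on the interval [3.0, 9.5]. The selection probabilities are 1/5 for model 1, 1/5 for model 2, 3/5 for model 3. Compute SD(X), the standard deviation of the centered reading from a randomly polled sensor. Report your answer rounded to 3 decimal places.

Per component, 1: μ=11, E[X²]=129.41; 2: μ=8.8, E[X²]=77.7733; 3: μ=6.25, E[X²]=42.5833.
E[X] = 0.2·11 + 0.2·8.8 + 0.6·6.25 = 7.71.
E[X²] = 0.2·129.41 + 0.2·77.7733 + 0.6·42.5833 = 66.9867.
Var(X) = E[X²] − (E[X])² = 66.9867 − 59.4441 = 7.54257.
SD(X) = √7.54257 = 2.74637.

2.746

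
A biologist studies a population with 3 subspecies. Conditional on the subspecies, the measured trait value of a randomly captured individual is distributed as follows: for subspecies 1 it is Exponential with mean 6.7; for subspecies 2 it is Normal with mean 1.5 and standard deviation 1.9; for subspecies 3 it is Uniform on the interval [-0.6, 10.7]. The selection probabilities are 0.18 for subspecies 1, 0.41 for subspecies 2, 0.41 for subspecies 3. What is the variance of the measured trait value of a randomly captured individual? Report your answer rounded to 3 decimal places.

Per component, 1: μ=6.7, E[X²]=89.78; 2: μ=1.5, E[X²]=5.86; 3: μ=5.05, E[X²]=36.1433.
E[X] = 0.18·6.7 + 0.41·1.5 + 0.41·5.05 = 3.8915.
E[X²] = 0.18·89.78 + 0.41·5.86 + 0.41·36.1433 = 33.3818.
Var(X) = E[X²] − (E[X])² = 33.3818 − 15.1438 = 18.238.

18.238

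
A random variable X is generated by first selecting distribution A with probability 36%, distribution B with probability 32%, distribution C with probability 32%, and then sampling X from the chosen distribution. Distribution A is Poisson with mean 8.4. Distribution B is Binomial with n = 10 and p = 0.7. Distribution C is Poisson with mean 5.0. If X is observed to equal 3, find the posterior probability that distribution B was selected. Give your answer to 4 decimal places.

Likelihoods P(X=3 | ·): A: 0.0222133; B: 0.00900169; C: 0.140374.
Posterior ∝ prior × likelihood. Numerator for B: 0.32·0.00900169 = 0.00288054.
Normalizing constant: 0.36·0.0222133 + 0.32·0.00900169 + 0.32·0.140374 = 0.055797.
P(B | observation) = 0.00288054 / 0.055797 = 0.0516254.

0.0516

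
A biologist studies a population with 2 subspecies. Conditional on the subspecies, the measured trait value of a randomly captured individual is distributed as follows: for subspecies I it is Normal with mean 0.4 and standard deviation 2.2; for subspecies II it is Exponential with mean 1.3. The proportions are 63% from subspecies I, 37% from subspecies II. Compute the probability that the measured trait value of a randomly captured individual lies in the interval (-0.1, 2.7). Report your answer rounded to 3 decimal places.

Conditional on each subspecies, P(-0.1 < X < 2.7): I: 0.441988; II: 0.874685.
By total probability, P(-0.1 < X < 2.7) = 0.63·0.441988 + 0.37·0.874685 = 0.602086.

0.602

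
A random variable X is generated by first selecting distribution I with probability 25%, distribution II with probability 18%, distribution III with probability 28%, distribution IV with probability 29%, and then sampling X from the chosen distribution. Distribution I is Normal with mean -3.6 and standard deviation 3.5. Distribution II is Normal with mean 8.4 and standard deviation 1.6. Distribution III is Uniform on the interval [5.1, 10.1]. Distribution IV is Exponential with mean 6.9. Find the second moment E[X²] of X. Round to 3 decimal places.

For each component E[X²] = Var + (mean)², giving I: 25.21; II: 73.12; III: 59.8433; IV: 95.22.
Overall E[X²] = 0.25·25.21 + 0.18·73.12 + 0.28·59.8433 + 0.29·95.22 = 63.834.

63.834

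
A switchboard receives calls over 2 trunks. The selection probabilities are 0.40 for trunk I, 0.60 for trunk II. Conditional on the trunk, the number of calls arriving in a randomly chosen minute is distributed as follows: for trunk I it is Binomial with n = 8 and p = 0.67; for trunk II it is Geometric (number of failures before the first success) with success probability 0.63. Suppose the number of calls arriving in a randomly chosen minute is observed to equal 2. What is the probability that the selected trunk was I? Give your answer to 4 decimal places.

Likelihoods P(X=2 | ·): I: 0.0162327; II: 0.086247.
Posterior ∝ prior × likelihood. Numerator for I: 0.4·0.0162327 = 0.00649309.
Normalizing constant: 0.4·0.0162327 + 0.6·0.086247 = 0.0582413.
P(I | observation) = 0.00649309 / 0.0582413 = 0.111486.

0.1115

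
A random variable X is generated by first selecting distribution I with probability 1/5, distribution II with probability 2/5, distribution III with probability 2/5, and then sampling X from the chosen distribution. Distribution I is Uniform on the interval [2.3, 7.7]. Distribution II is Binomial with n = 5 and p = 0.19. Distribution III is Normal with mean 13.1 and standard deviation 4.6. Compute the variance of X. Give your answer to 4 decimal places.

39.4384

Per component, I: μ=5, E[X²]=27.43; II: μ=0.95, E[X²]=1.672; III: μ=13.1, E[X²]=192.77.
E[X] = 0.2·5 + 0.4·0.95 + 0.4·13.1 = 6.62.
E[X²] = 0.2·27.43 + 0.4·1.672 + 0.4·192.77 = 83.2628.
Var(X) = E[X²] − (E[X])² = 83.2628 − 43.8244 = 39.4384.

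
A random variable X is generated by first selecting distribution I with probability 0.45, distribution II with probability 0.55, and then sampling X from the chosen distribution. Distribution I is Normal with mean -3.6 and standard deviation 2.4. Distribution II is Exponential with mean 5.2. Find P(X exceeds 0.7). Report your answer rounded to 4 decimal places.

0.4972

Conditional on each component, P(X > 0.7): I: 0.0365932; II: 0.874052.
By total probability, P(X > 0.7) = 0.45·0.0365932 + 0.55·0.874052 = 0.497196.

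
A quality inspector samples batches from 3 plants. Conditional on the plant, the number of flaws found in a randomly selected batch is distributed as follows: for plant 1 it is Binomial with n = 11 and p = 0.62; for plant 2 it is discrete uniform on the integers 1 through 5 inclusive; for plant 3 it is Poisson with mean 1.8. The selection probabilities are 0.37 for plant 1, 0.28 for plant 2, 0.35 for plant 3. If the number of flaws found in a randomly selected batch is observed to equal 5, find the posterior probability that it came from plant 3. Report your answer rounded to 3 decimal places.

0.081

Likelihoods P(X=5 | ·): 1: 0.127439; 2: 0.2; 3: 0.0260286.
Posterior ∝ prior × likelihood. Numerator for 3: 0.35·0.0260286 = 0.00911002.
Normalizing constant: 0.37·0.127439 + 0.28·0.2 + 0.35·0.0260286 = 0.112262.
P(3 | observation) = 0.00911002 / 0.112262 = 0.0811493.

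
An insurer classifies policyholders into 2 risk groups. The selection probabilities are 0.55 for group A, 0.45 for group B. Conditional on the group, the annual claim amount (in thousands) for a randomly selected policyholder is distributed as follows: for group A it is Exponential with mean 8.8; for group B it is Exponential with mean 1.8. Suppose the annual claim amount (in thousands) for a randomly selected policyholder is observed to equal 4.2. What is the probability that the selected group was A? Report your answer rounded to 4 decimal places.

0.6153

Likelihoods f(4.2 | ·): A: 0.0705083; B: 0.0538733.
Posterior ∝ prior × likelihood. Numerator for A: 0.55·0.0705083 = 0.0387796.
Normalizing constant: 0.55·0.0705083 + 0.45·0.0538733 = 0.0630226.
P(A | observation) = 0.0387796 / 0.0630226 = 0.615328.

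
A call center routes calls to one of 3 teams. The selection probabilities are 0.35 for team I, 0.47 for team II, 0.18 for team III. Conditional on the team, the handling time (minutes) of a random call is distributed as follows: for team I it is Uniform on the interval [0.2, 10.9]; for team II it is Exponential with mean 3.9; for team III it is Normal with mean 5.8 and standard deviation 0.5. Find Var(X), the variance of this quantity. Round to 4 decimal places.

11.2902

Per component, I: μ=5.55, E[X²]=40.3433; II: μ=3.9, E[X²]=30.42; III: μ=5.8, E[X²]=33.89.
E[X] = 0.35·5.55 + 0.47·3.9 + 0.18·5.8 = 4.8195.
E[X²] = 0.35·40.3433 + 0.47·30.42 + 0.18·33.89 = 34.5178.
Var(X) = E[X²] − (E[X])² = 34.5178 − 23.2276 = 11.2902.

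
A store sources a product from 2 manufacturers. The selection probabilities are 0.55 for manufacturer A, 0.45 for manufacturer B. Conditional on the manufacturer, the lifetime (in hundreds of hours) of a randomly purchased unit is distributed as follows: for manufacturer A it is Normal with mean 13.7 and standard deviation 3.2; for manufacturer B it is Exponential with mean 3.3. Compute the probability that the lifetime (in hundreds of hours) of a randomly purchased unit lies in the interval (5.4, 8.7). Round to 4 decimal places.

Conditional on each manufacturer, P(5.4 < X < 8.7): A: 0.0543383; B: 0.123065.
By total probability, P(5.4 < X < 8.7) = 0.55·0.0543383 + 0.45·0.123065 = 0.0852656.

0.0853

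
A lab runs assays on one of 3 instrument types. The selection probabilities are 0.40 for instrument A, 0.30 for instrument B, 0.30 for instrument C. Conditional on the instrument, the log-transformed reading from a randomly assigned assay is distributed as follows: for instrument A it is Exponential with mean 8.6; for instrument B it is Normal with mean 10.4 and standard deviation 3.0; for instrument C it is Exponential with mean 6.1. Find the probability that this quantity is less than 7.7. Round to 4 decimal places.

Conditional on each instrument, P(X < 7.7): A: 0.591535; B: 0.18406; C: 0.716996.
By total probability, P(X < 7.7) = 0.4·0.591535 + 0.3·0.18406 + 0.3·0.716996 = 0.506931.

0.5069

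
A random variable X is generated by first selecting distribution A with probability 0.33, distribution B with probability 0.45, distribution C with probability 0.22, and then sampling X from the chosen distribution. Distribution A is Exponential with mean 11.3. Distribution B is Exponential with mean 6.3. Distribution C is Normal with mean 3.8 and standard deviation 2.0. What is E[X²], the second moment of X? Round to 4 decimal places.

For each component E[X²] = Var + (mean)², giving A: 255.38; B: 79.38; C: 18.44.
Overall E[X²] = 0.33·255.38 + 0.45·79.38 + 0.22·18.44 = 124.053.

124.0532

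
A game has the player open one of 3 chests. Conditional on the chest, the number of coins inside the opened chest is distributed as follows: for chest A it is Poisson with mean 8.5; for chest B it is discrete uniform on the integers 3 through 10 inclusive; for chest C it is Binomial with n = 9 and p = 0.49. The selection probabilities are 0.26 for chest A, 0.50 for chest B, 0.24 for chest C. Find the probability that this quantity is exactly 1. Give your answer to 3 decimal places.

Conditional on each chest, P(X = 1): A: 0.00172948; B: 0; C: 0.0201837.
By total probability, P(X = 1) = 0.26·0.00172948 + 0.5·0 + 0.24·0.0201837 = 0.00529374.

0.005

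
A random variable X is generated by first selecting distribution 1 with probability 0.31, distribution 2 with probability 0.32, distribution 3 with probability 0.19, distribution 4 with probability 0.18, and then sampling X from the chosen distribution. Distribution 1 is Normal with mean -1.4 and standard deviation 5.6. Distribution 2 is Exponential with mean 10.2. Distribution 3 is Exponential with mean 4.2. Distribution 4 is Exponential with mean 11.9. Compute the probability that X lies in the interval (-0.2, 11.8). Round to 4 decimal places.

0.6370

Conditional on each component, P(-0.2 < X < 11.8): 1: 0.405954; 2: 0.685529; 3: 0.939766; 4: 0.629016.
By total probability, P(-0.2 < X < 11.8) = 0.31·0.405954 + 0.32·0.685529 + 0.19·0.939766 + 0.18·0.629016 = 0.636993.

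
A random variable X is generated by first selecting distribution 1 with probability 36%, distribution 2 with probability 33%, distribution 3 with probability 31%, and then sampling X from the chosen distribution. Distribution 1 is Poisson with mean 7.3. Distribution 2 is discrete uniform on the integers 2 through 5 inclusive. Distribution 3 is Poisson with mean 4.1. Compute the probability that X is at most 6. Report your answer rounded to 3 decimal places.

0.749

Conditional on each component, P(X ≤ 6): 1: 0.406032; 2: 1; 3: 0.878648.
By total probability, P(X ≤ 6) = 0.36·0.406032 + 0.33·1 + 0.31·0.878648 = 0.748553.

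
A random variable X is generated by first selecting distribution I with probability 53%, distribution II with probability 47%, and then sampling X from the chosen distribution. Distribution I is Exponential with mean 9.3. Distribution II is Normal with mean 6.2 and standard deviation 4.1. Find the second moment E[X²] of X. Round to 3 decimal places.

For each component E[X²] = Var + (mean)², giving I: 172.98; II: 55.25.
Overall E[X²] = 0.53·172.98 + 0.47·55.25 = 117.647.

117.647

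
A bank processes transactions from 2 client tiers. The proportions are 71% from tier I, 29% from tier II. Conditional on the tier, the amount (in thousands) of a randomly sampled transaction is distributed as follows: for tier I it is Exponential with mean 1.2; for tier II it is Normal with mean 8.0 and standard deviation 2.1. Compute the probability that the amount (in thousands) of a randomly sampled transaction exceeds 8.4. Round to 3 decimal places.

0.124

Conditional on each tier, P(X > 8.4): I: 0.000911882; II: 0.424468.
By total probability, P(X > 8.4) = 0.71·0.000911882 + 0.29·0.424468 = 0.123743.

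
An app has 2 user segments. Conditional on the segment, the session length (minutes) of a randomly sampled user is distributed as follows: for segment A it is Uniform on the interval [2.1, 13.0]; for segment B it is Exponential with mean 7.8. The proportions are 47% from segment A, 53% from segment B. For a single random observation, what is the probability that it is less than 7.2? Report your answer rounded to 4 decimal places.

0.5393

Conditional on each segment, P(X < 7.2): A: 0.46789; B: 0.602705.
By total probability, P(X < 7.2) = 0.47·0.46789 + 0.53·0.602705 = 0.539342.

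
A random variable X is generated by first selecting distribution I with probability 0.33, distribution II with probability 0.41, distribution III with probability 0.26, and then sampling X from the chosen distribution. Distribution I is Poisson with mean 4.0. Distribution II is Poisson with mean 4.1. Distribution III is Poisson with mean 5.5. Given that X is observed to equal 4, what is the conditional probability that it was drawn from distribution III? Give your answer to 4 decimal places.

0.2190

Likelihoods P(X=4 | ·): I: 0.195367; II: 0.195127; III: 0.155819.
Posterior ∝ prior × likelihood. Numerator for III: 0.26·0.155819 = 0.0405129.
Normalizing constant: 0.33·0.195367 + 0.41·0.195127 + 0.26·0.155819 = 0.184986.
P(III | observation) = 0.0405129 / 0.184986 = 0.219005.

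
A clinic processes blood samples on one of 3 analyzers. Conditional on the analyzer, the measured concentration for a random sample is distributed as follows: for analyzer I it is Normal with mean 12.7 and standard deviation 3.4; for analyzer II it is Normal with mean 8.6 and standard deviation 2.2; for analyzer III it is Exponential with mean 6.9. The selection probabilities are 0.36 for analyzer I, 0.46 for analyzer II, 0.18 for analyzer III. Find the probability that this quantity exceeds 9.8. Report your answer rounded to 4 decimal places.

Conditional on each analyzer, P(X > 9.8): I: 0.803154; II: 0.29272; III: 0.241644.
By total probability, P(X > 9.8) = 0.36·0.803154 + 0.46·0.29272 + 0.18·0.241644 = 0.467283.

0.4673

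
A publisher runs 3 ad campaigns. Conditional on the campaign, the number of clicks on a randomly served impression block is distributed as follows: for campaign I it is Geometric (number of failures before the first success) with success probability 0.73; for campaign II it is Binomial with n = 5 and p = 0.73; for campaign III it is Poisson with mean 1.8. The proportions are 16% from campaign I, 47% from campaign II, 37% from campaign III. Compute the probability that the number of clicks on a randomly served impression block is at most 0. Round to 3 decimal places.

Conditional on each campaign, P(X ≤ 0): I: 0.73; II: 0.00143489; III: 0.165299.
By total probability, P(X ≤ 0) = 0.16·0.73 + 0.47·0.00143489 + 0.37·0.165299 = 0.178635.

0.179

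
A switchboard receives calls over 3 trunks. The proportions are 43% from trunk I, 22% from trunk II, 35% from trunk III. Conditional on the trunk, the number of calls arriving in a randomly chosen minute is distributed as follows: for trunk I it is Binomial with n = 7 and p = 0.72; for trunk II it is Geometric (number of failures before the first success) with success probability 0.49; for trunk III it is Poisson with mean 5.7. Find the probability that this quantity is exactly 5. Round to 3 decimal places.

Conditional on each trunk, P(X = 5): I: 0.318565; II: 0.0169062; III: 0.16777.
By total probability, P(X = 5) = 0.43·0.318565 + 0.22·0.0169062 + 0.35·0.16777 = 0.199422.

0.199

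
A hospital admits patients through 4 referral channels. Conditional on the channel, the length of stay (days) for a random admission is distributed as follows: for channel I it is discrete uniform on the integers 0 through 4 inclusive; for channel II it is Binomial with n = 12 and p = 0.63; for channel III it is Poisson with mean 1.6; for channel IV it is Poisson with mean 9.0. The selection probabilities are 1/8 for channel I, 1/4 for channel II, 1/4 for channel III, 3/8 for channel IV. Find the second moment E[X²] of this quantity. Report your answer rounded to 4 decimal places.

50.5277

For each component E[X²] = Var + (mean)², giving I: 6; II: 59.9508; III: 4.16; IV: 90.
Overall E[X²] = 0.125·6 + 0.25·59.9508 + 0.25·4.16 + 0.375·90 = 50.5277.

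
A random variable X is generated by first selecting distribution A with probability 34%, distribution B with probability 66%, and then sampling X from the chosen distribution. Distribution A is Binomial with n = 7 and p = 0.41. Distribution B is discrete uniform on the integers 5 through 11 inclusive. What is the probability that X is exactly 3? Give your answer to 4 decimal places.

0.0994

Conditional on each component, P(X = 3): A: 0.292299; B: 0.
By total probability, P(X = 3) = 0.34·0.292299 + 0.66·0 = 0.0993817.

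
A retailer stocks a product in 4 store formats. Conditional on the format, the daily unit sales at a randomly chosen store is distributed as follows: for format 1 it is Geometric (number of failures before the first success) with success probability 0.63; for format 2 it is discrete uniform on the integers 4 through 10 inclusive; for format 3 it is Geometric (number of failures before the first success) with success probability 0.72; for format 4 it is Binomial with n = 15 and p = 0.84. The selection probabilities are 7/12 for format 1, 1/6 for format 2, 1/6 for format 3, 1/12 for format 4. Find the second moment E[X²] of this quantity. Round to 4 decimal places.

For each component E[X²] = Var + (mean)², giving 1: 1.27715; 2: 53; 3: 0.691358; 4: 160.776.
Overall E[X²] = 0.583333·1.27715 + 0.166667·53 + 0.166667·0.691358 + 0.0833333·160.776 = 23.0916.

23.0916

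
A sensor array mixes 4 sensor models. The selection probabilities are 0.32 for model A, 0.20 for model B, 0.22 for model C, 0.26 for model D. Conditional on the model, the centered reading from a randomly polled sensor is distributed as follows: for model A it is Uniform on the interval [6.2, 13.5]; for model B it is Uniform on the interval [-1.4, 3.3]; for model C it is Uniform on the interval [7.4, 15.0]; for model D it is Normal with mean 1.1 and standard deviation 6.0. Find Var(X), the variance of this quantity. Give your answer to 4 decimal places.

34.2348

Per component, A: μ=9.85, E[X²]=101.463; B: μ=0.95, E[X²]=2.74333; C: μ=11.2, E[X²]=130.253; D: μ=1.1, E[X²]=37.21.
E[X] = 0.32·9.85 + 0.2·0.95 + 0.22·11.2 + 0.26·1.1 = 6.092.
E[X²] = 0.32·101.463 + 0.2·2.74333 + 0.22·130.253 + 0.26·37.21 = 71.3473.
Var(X) = E[X²] − (E[X])² = 71.3473 − 37.1125 = 34.2348.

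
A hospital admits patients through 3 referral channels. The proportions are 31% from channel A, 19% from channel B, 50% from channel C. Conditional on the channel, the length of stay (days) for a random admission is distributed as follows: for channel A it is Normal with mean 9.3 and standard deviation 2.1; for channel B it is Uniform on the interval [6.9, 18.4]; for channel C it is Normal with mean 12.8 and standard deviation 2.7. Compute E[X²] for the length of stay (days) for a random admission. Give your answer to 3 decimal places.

146.242

For each component E[X²] = Var + (mean)², giving A: 90.9; B: 171.043; C: 171.13.
Overall E[X²] = 0.31·90.9 + 0.19·171.043 + 0.5·171.13 = 146.242.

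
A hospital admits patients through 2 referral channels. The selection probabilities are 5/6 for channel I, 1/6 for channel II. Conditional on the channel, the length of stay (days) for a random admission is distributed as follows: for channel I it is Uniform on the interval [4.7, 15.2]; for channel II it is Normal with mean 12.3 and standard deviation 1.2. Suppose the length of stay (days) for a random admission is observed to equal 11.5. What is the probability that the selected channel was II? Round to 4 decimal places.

Likelihoods f(11.5 | ·): I: 0.0952381; II: 0.266207.
Posterior ∝ prior × likelihood. Numerator for II: 0.166667·0.266207 = 0.0443678.
Normalizing constant: 0.833333·0.0952381 + 0.166667·0.266207 = 0.123733.
P(II | observation) = 0.0443678 / 0.123733 = 0.358577.

0.3586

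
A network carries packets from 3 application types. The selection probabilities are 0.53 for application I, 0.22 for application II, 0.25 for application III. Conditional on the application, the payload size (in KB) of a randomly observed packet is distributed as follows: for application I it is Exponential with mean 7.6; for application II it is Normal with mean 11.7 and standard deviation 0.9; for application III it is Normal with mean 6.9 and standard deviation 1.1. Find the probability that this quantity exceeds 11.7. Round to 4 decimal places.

Conditional on each application, P(X > 11.7): I: 0.214494; II: 0.5; III: 6.39591e-06.
By total probability, P(X > 11.7) = 0.53·0.214494 + 0.22·0.5 + 0.25·6.39591e-06 = 0.223683.

0.2237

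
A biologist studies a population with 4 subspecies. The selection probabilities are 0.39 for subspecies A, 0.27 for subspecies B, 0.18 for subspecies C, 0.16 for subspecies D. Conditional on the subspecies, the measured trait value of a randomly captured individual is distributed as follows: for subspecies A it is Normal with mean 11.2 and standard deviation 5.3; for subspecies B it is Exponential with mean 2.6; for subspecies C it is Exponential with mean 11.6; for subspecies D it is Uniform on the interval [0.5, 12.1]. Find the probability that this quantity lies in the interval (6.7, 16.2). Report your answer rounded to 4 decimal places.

0.3964

Conditional on each subspecies, P(6.7 < X < 16.2): A: 0.629336; B: 0.0740396; C: 0.313803; D: 0.465517.
By total probability, P(6.7 < X < 16.2) = 0.39·0.629336 + 0.27·0.0740396 + 0.18·0.313803 + 0.16·0.465517 = 0.396399.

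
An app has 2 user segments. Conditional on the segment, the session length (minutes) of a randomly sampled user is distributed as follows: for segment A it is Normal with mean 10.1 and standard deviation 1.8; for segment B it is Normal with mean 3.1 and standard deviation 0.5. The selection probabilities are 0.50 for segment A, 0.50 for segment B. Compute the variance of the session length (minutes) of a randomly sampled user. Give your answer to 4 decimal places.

Per component, A: μ=10.1, E[X²]=105.25; B: μ=3.1, E[X²]=9.86.
E[X] = 0.5·10.1 + 0.5·3.1 = 6.6.
E[X²] = 0.5·105.25 + 0.5·9.86 = 57.555.
Var(X) = E[X²] − (E[X])² = 57.555 − 43.56 = 13.995.

13.9950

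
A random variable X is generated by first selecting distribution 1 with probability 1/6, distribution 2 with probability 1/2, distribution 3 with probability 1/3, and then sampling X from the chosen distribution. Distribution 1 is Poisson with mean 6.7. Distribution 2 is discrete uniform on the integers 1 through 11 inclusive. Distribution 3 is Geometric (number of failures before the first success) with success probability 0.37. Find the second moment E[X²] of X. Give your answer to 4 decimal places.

34.0987

For each component E[X²] = Var + (mean)², giving 1: 51.59; 2: 46; 3: 7.5011.
Overall E[X²] = 0.166667·51.59 + 0.5·46 + 0.333333·7.5011 = 34.0987.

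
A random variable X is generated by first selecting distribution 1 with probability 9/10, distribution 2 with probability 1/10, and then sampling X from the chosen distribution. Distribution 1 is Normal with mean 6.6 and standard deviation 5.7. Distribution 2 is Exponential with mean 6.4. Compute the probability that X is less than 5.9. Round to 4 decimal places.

Conditional on each component, P(X < 5.9): 1: 0.45113; 2: 0.602227.
By total probability, P(X < 5.9) = 0.9·0.45113 + 0.1·0.602227 = 0.46624.

0.4662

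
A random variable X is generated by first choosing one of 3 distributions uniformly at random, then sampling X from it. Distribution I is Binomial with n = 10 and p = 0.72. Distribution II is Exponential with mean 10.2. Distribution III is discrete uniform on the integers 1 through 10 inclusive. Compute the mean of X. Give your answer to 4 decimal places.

7.6333

Component means — I: 7.2; II: 10.2; III: 5.5.
E[X] = 0.333333·7.2 + 0.333333·10.2 + 0.333333·5.5 = 7.63333.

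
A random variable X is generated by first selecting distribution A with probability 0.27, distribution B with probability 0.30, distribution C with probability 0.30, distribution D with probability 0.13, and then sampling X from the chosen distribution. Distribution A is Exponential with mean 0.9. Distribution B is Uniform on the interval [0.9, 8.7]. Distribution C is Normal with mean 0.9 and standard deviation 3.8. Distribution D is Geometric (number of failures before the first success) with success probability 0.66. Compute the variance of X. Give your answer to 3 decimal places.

9.501

Per component, A: μ=0.9, E[X²]=1.62; B: μ=4.8, E[X²]=28.11; C: μ=0.9, E[X²]=15.25; D: μ=0.515152, E[X²]=1.04591.
E[X] = 0.27·0.9 + 0.3·4.8 + 0.3·0.9 + 0.13·0.515152 = 2.01997.
E[X²] = 0.27·1.62 + 0.3·28.11 + 0.3·15.25 + 0.13·1.04591 = 13.5814.
Var(X) = E[X²] − (E[X])² = 13.5814 − 4.08028 = 9.50109.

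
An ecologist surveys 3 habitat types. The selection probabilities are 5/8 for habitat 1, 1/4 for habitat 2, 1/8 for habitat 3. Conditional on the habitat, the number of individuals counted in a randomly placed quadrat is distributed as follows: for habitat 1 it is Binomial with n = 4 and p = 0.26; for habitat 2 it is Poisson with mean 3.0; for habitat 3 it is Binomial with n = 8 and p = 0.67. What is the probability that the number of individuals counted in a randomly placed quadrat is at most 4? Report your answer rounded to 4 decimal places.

Conditional on each habitat, P(X ≤ 4): 1: 1; 2: 0.815263; 3: 0.251856.
By total probability, P(X ≤ 4) = 0.625·1 + 0.25·0.815263 + 0.125·0.251856 = 0.860298.

0.8603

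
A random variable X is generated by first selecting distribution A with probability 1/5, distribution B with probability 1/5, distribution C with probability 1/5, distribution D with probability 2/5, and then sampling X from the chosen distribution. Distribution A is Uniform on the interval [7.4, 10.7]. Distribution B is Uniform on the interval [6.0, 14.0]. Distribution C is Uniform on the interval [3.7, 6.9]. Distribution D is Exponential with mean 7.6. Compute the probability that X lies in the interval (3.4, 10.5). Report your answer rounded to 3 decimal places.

0.656

Conditional on each component, P(3.4 < X < 10.5): A: 0.939394; B: 0.5625; C: 1; D: 0.388127.
By total probability, P(3.4 < X < 10.5) = 0.2·0.939394 + 0.2·0.5625 + 0.2·1 + 0.4·0.388127 = 0.655629.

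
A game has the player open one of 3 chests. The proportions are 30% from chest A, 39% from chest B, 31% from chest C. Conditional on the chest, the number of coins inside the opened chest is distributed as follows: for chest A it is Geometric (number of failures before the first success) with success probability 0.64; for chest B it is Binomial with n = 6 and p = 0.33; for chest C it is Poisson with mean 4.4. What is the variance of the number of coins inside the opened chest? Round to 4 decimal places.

4.4577

Per component, A: μ=0.5625, E[X²]=1.19531; B: μ=1.98, E[X²]=5.247; C: μ=4.4, E[X²]=23.76.
E[X] = 0.3·0.5625 + 0.39·1.98 + 0.31·4.4 = 2.30495.
E[X²] = 0.3·1.19531 + 0.39·5.247 + 0.31·23.76 = 9.77052.
Var(X) = E[X²] − (E[X])² = 9.77052 − 5.31279 = 4.45773.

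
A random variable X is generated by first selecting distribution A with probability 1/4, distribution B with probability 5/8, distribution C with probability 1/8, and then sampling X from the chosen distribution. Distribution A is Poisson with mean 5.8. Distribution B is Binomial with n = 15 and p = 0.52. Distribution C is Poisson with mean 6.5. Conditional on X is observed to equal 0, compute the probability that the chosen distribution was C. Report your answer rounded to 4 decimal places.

Likelihoods P(X=0 | ·): A: 0.00302755; B: 1.65432e-05; C: 0.00150344.
Posterior ∝ prior × likelihood. Numerator for C: 0.125·0.00150344 = 0.00018793.
Normalizing constant: 0.25·0.00302755 + 0.625·1.65432e-05 + 0.125·0.00150344 = 0.000955158.
P(C | observation) = 0.00018793 / 0.000955158 = 0.196753.

0.1968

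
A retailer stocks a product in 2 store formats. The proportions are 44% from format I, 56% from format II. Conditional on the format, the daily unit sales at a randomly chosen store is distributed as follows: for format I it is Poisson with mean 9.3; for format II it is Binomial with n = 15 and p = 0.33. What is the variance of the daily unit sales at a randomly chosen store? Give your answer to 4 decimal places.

10.6117

Per component, I: μ=9.3, E[X²]=95.79; II: μ=4.95, E[X²]=27.819.
E[X] = 0.44·9.3 + 0.56·4.95 = 6.864.
E[X²] = 0.44·95.79 + 0.56·27.819 = 57.7262.
Var(X) = E[X²] − (E[X])² = 57.7262 − 47.1145 = 10.6117.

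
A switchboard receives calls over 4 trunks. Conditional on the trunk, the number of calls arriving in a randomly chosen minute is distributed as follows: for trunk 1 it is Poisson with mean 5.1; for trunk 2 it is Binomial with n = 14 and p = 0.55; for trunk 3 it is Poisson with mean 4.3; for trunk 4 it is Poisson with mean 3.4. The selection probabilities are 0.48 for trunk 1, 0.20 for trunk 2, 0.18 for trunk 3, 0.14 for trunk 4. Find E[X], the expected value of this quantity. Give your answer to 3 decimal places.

5.238

Component means — 1: 5.1; 2: 7.7; 3: 4.3; 4: 3.4.
E[X] = 0.48·5.1 + 0.2·7.7 + 0.18·4.3 + 0.14·3.4 = 5.238.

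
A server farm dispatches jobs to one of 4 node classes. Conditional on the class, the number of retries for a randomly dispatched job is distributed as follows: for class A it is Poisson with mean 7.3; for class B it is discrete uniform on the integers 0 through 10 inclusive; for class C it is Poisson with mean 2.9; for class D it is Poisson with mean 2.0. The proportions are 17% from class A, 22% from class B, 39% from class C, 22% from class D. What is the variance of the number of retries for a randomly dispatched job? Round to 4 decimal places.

Per component, A: μ=7.3, E[X²]=60.59; B: μ=5, E[X²]=35; C: μ=2.9, E[X²]=11.31; D: μ=2, E[X²]=6.
E[X] = 0.17·7.3 + 0.22·5 + 0.39·2.9 + 0.22·2 = 3.912.
E[X²] = 0.17·60.59 + 0.22·35 + 0.39·11.31 + 0.22·6 = 23.7312.
Var(X) = E[X²] − (E[X])² = 23.7312 − 15.3037 = 8.42746.

8.4275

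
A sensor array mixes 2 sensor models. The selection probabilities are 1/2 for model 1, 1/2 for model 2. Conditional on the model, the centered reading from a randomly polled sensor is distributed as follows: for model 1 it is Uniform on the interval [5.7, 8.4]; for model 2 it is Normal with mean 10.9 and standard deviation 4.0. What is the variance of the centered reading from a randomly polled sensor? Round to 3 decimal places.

Per component, 1: μ=7.05, E[X²]=50.31; 2: μ=10.9, E[X²]=134.81.
E[X] = 0.5·7.05 + 0.5·10.9 = 8.975.
E[X²] = 0.5·50.31 + 0.5·134.81 = 92.56.
Var(X) = E[X²] − (E[X])² = 92.56 − 80.5506 = 12.0094.

12.009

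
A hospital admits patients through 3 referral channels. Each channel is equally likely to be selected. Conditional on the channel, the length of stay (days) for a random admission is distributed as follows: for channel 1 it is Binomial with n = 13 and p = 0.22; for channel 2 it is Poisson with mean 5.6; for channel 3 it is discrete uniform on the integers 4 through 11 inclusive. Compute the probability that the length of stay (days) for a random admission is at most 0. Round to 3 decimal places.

0.014

Conditional on each channel, P(X ≤ 0): 1: 0.0395576; 2: 0.00369786; 3: 0.
By total probability, P(X ≤ 0) = 0.333333·0.0395576 + 0.333333·0.00369786 + 0.333333·0 = 0.0144185.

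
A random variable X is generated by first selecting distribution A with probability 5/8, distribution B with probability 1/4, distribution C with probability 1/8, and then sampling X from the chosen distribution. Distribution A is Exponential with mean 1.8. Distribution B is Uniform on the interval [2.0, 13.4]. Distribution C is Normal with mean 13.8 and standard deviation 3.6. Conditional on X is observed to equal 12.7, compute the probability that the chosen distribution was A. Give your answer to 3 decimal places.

Likelihoods f(12.7 | ·): A: 0.000479224; B: 0.0877193; C: 0.105763.
Posterior ∝ prior × likelihood. Numerator for A: 0.625·0.000479224 = 0.000299515.
Normalizing constant: 0.625·0.000479224 + 0.25·0.0877193 + 0.125·0.105763 = 0.0354497.
P(A | observation) = 0.000299515 / 0.0354497 = 0.00844901.

0.008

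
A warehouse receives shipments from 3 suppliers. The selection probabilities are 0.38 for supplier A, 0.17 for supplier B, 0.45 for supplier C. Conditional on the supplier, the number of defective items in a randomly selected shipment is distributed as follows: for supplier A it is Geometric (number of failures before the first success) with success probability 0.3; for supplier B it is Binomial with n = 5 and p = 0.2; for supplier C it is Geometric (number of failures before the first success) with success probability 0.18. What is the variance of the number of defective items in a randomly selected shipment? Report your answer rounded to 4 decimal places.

Per component, A: μ=2.33333, E[X²]=13.2222; B: μ=1, E[X²]=1.8; C: μ=4.55556, E[X²]=46.0617.
E[X] = 0.38·2.33333 + 0.17·1 + 0.45·4.55556 = 3.10667.
E[X²] = 0.38·13.2222 + 0.17·1.8 + 0.45·46.0617 = 26.0582.
Var(X) = E[X²] − (E[X])² = 26.0582 − 9.65138 = 16.4068.

16.4068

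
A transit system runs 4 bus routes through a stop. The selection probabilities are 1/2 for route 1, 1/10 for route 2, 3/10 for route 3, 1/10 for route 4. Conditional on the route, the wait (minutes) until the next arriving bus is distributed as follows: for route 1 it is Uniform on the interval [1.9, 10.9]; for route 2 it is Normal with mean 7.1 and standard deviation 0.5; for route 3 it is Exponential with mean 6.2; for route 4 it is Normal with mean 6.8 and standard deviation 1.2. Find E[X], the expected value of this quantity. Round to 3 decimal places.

Component means — 1: 6.4; 2: 7.1; 3: 6.2; 4: 6.8.
E[X] = 0.5·6.4 + 0.1·7.1 + 0.3·6.2 + 0.1·6.8 = 6.45.

6.450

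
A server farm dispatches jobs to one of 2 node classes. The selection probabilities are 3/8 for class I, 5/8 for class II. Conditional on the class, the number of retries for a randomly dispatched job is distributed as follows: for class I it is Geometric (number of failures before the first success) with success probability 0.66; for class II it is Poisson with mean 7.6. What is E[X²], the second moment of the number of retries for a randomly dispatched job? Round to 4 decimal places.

For each component E[X²] = Var + (mean)², giving I: 1.04591; II: 65.36.
Overall E[X²] = 0.375·1.04591 + 0.625·65.36 = 41.2422.

41.2422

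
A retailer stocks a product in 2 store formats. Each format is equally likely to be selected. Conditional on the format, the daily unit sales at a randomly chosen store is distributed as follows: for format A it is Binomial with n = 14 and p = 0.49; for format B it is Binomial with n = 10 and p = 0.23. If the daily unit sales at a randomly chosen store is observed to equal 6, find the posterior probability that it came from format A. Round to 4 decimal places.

Likelihoods P(X=6 | ·): A: 0.190236; B: 0.0109282.
Posterior ∝ prior × likelihood. Numerator for A: 0.5·0.190236 = 0.0951181.
Normalizing constant: 0.5·0.190236 + 0.5·0.0109282 = 0.100582.
P(A | observation) = 0.0951181 / 0.100582 = 0.945675.

0.9457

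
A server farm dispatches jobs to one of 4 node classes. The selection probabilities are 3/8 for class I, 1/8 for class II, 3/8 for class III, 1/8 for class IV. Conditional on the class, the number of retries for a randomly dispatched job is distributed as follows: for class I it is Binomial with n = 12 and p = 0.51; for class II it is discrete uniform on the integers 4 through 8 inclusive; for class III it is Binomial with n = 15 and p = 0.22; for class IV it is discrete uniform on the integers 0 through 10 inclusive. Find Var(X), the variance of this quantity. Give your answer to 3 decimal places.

5.260

Per component, I: μ=6.12, E[X²]=40.4532; II: μ=6, E[X²]=38; III: μ=3.3, E[X²]=13.464; IV: μ=5, E[X²]=35.
E[X] = 0.375·6.12 + 0.125·6 + 0.375·3.3 + 0.125·5 = 4.9075.
E[X²] = 0.375·40.4532 + 0.125·38 + 0.375·13.464 + 0.125·35 = 29.3439.
Var(X) = E[X²] − (E[X])² = 29.3439 − 24.0836 = 5.26039.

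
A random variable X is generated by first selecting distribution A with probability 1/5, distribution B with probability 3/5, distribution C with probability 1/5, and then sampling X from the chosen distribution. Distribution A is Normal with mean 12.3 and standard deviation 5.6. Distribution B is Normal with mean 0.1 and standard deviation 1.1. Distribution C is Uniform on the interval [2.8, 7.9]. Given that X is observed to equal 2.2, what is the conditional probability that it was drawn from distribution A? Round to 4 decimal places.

Likelihoods f(2.2 | ·): A: 0.0140078; B: 0.0586268; C: 0.
Posterior ∝ prior × likelihood. Numerator for A: 0.2·0.0140078 = 0.00280156.
Normalizing constant: 0.2·0.0140078 + 0.6·0.0586268 + 0.2·0 = 0.0379777.
P(A | observation) = 0.00280156 / 0.0379777 = 0.0737687.

0.0738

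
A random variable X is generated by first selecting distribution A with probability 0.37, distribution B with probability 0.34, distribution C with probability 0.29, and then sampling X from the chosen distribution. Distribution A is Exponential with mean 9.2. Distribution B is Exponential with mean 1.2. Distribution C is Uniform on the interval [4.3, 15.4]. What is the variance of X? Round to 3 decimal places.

50.258

Per component, A: μ=9.2, E[X²]=169.28; B: μ=1.2, E[X²]=2.88; C: μ=9.85, E[X²]=107.29.
E[X] = 0.37·9.2 + 0.34·1.2 + 0.29·9.85 = 6.6685.
E[X²] = 0.37·169.28 + 0.34·2.88 + 0.29·107.29 = 94.7269.
Var(X) = E[X²] − (E[X])² = 94.7269 − 44.4689 = 50.258.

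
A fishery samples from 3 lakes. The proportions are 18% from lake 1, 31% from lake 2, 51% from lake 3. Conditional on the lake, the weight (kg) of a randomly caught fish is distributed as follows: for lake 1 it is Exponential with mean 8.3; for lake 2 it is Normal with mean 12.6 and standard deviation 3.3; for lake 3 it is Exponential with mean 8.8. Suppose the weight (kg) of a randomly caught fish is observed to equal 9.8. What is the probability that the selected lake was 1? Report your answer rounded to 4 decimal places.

Likelihoods f(9.8 | ·): 1: 0.0369948; 2: 0.0843463; 3: 0.0373139.
Posterior ∝ prior × likelihood. Numerator for 1: 0.18·0.0369948 = 0.00665906.
Normalizing constant: 0.18·0.0369948 + 0.31·0.0843463 + 0.51·0.0373139 = 0.0518365.
P(1 | observation) = 0.00665906 / 0.0518365 = 0.128463.

0.1285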